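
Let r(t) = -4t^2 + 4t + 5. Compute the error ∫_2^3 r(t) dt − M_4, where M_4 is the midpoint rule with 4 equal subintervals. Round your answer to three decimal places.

Exact integral: ∫_2^3 r(t) dt ≈ -10.33333.
M_4 = -10.3125.
Error ≈ -10.33333 − (-10.3125) ≈ -0.021.

-0.021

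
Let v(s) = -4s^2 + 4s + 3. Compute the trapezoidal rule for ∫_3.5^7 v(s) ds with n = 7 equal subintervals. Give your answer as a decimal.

Δs = (7 − 3.5)/7 = 0.5.
v(3.5) = -32, v(4) = -45, v(4.5) = -60, v(5) = -77, v(5.5) = -96, v(6) = -117, v(6.5) = -140, v(7) = -165.
T_7 = (Δs/2)·[v(s_0) + 2v(s_1) + ... + 2v(s_{6}) + v(s_7)].
Sum = -316.75.

-316.75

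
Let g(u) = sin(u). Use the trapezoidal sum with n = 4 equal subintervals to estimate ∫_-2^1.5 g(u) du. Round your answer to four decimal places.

Δu = (1.5 − (-2))/4 = 0.875.
g(-2) ≈ -0.9093, g(-1.125) ≈ -0.9023, g(-0.25) ≈ -0.2474, g(0.625) ≈ 0.5851, g(1.5) ≈ 0.9975.
T_4 = (Δu/2)·[g(u_0) + 2g(u_1) + 2g(u_2) + 2g(u_3) + g(u_4)].
Sum ≈ -0.4554.

-0.4554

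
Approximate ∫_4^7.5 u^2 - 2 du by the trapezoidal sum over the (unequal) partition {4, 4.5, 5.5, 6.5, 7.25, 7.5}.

112.71875

Subinterval widths: 0.5, 1, 1, 0.75, 0.25.
f(4) = 14, f(4.5) = 18.25, f(5.5) = 28.25, f(6.5) = 40.25, f(7.25) = 50.5625, f(7.5) = 54.25.
On each subinterval the trapezoid contributes (Δu_i/2)·[f(u_{i-1}) + f(u_i)].
Sum = 112.71875.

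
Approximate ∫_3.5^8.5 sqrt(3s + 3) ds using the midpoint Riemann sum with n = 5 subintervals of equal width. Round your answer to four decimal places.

Δs = (8.5 − 3.5)/5 = 1.
Midpoints: 4, 5, 6, 7, 8.
f(4) ≈ 3.8730, f(5) ≈ 4.2426, f(6) ≈ 4.5826, f(7) ≈ 4.8990, f(8) ≈ 5.1962.
Sum = Δs · [f(4) + f(5) + f(6) + f(7) + f(8)].
Sum ≈ 22.7933.

22.7933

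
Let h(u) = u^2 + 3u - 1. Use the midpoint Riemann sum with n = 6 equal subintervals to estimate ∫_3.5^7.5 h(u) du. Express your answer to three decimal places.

188.185

Δu = (7.5 − 3.5)/6 = 2/3.
Midpoints: 23/6, 4.5, 31/6, 35/6, 6.5, 43/6.
h(23/6) = 907/36, h(4.5) = 32.75, h(31/6) = 1483/36, h(35/6) = 1819/36, h(6.5) = 60.75, h(43/6) = 2587/36.
Sum = Δu · [h(23/6) + h(4.5) + h(31/6) + ...].
Sum ≈ 188.185.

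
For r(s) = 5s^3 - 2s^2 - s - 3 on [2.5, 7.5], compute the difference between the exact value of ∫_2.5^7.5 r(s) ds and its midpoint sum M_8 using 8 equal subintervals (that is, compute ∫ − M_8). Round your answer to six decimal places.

11.881510

Exact integral: ∫_2.5^7.5 r(s) ds ≈ 3595.41666667.
M_8 = 3583.53515625.
Error ≈ 3595.41666667 − 3583.53515625 ≈ 11.881510.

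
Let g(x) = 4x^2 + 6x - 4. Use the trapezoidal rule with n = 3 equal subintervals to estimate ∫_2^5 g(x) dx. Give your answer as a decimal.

Δx = (5 − 2)/3 = 1.
g(2) = 24, g(3) = 50, g(4) = 84, g(5) = 126.
T_3 = (Δx/2)·[g(x_0) + 2g(x_1) + 2g(x_2) + g(x_3)].
Sum = 209.

209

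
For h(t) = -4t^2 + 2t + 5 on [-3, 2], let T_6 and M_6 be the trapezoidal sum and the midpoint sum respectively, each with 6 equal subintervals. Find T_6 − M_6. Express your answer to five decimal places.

-3.47222

T_6 ≈ -28.9814815.
M_6 ≈ -25.5092593.
T_6 − M_6 ≈ -3.47222.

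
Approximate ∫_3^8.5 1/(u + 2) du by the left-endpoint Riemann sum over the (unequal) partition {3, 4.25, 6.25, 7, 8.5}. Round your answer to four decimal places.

0.8276

Subinterval widths: 1.25, 2, 0.75, 1.5.
Left endpoints: 3, 4.25, 6.25, 7.
f(3) = 0.2, f(4.25) = 0.16, f(6.25) = 4/33, f(7) = 1/9.
Sum = Σ Δu_i · f(u_i).
Sum ≈ 0.8276.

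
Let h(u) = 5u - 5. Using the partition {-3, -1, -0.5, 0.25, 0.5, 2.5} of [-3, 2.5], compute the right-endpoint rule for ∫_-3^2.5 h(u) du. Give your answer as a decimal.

Subinterval widths: 2, 0.5, 0.75, 0.25, 2.
Right endpoints: -1, -0.5, 0.25, 0.5, 2.5.
h(-1) = -10, h(-0.5) = -7.5, h(0.25) = -3.75, h(0.5) = -2.5, h(2.5) = 7.5.
Sum = Σ Δu_i · h(u_i).
Sum = -12.1875.

-12.1875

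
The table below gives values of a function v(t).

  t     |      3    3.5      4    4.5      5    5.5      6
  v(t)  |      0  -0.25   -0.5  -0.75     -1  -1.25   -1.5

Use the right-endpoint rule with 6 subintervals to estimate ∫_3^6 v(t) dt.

-2.625

Δt = 0.5.
Sum = 0.5·[(-0.25) + (-0.5) + (-0.75) + (-1) + (-1.25) + (-1.5)] = -2.625.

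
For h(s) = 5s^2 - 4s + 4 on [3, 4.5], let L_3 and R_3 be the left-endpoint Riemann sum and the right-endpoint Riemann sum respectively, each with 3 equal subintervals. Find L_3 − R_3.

-25.125

L_3 = 78.125.
R_3 = 103.25.
L_3 − R_3 = -25.125.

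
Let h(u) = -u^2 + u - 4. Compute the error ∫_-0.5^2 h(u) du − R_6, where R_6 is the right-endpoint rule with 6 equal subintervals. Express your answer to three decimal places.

Exact integral: ∫_-0.5^2 h(u) du ≈ -10.83333.
R_6 ≈ -11.16609.
Error ≈ -10.83333 − (-11.16609) ≈ 0.333.

0.333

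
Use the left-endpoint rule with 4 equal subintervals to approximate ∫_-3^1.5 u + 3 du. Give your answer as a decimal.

Δu = (1.5 − (-3))/4 = 1.125.
Left endpoints: -3, -1.875, -0.75, 0.375.
f(-3) = 0, f(-1.875) = 1.125, f(-0.75) = 2.25, f(0.375) = 3.375.
Sum = Δu · [f(-3) + f(-1.875) + f(-0.75) + f(0.375)].
Sum = 7.59375.

7.59375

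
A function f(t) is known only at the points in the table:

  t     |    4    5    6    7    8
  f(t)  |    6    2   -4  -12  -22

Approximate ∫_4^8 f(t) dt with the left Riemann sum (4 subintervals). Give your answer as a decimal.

-8

Δt = 1.
Sum = 1·[6 + 2 + (-4) + (-12)] = -8.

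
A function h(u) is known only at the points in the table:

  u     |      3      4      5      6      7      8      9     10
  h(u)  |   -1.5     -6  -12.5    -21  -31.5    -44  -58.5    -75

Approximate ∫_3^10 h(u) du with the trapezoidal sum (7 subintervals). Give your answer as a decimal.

Δu = 1.
T_7 = (1/2)·[(-1.5) + 2·(-6) + 2·(-12.5) + 2·(-21) + 2·(-31.5) + 2·(-44) + 2·(-58.5) + (-75)] = -211.75.

-211.75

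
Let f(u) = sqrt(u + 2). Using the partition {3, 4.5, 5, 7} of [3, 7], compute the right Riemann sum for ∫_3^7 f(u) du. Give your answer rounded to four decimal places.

11.1471

Subinterval widths: 1.5, 0.5, 2.
Right endpoints: 4.5, 5, 7.
f(4.5) ≈ 2.5495, f(5) ≈ 2.6458, f(7) ≈ 3.0000.
Sum = Σ Δu_i · f(u_i).
Sum ≈ 11.1471.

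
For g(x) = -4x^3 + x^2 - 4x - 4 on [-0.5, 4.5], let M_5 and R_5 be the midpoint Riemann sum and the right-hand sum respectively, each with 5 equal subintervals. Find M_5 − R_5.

M_5 = -430.
R_5 = -641.25.
M_5 − R_5 = 211.25.

211.25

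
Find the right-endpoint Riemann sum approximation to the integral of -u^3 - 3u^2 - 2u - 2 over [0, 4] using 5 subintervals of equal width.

Δu = (4 − 0)/5 = 0.8.
Right endpoints: 0.8, 1.6, 2.4, 3.2, 4.
f(0.8) = -6.032, f(1.6) = -16.976, f(2.4) = -37.904, f(3.2) = -71.888, f(4) = -122.
Sum = Δu · [f(0.8) + f(1.6) + f(2.4) + f(3.2) + f(4)].
Sum = -203.84.

-203.84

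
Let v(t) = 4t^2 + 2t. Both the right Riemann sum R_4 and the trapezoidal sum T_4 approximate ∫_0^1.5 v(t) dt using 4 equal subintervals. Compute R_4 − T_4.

R_4 = 9.140625.
T_4 = 6.890625.
R_4 − T_4 = 2.25.

2.25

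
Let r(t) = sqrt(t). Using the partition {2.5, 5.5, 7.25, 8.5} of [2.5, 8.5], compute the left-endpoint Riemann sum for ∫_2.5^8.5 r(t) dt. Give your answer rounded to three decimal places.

Subinterval widths: 3, 1.75, 1.25.
Left endpoints: 2.5, 5.5, 7.25.
r(2.5) ≈ 1.581, r(5.5) ≈ 2.345, r(7.25) ≈ 2.693.
Sum = Σ Δt_i · r(t_i).
Sum ≈ 12.213.

12.213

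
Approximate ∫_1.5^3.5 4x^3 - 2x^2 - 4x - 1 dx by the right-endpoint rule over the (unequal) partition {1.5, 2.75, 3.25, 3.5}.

154.171875

Subinterval widths: 1.25, 0.5, 0.25.
Right endpoints: 2.75, 3.25, 3.5.
f(2.75) = 56.0625, f(3.25) = 102.1875, f(3.5) = 132.
Sum = Σ Δx_i · f(x_i).
Sum = 154.171875.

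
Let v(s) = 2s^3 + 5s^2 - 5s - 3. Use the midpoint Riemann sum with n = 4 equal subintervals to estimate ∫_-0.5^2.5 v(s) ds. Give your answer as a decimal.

20.203125

Δs = (2.5 − (-0.5))/4 = 0.75.
Midpoints: -0.125, 0.625, 1.375, 2.125.
v(-0.125) = -2.30078125, v(0.625) = -3.68359375, v(1.375) = 4.77734375, v(2.125) = 28.14453125.
Sum = Δs · [v(-0.125) + v(0.625) + v(1.375) + v(2.125)].
Sum = 20.203125.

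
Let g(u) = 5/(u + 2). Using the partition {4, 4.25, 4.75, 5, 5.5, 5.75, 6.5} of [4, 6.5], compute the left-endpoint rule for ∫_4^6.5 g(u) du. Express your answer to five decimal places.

Subinterval widths: 0.25, 0.5, 0.25, 0.5, 0.25, 0.75.
Left endpoints: 4, 4.25, 4.75, 5, 5.5, 5.75.
g(4) = 5/6, g(4.25) = 0.8, g(4.75) = 20/27, g(5) = 5/7, g(5.5) = 2/3, g(5.75) = 20/31.
Sum = Σ Δu_i · g(u_i).
Sum ≈ 1.80120.

1.80120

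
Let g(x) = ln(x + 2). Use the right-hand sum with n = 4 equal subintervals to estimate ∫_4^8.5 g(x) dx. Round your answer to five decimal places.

Δx = (8.5 − 4)/4 = 1.125.
Right endpoints: 5.125, 6.25, 7.375, 8.5.
g(5.125) ≈ 1.96361, g(6.25) ≈ 2.11021, g(7.375) ≈ 2.23805, g(8.5) ≈ 2.35138.
Sum = Δx · [g(5.125) + g(6.25) + g(7.375) + g(8.5)].
Sum ≈ 9.74615.

9.74615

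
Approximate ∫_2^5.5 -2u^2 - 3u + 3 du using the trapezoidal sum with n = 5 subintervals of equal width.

Δu = (5.5 − 2)/5 = 0.7.
f(2) = -11, f(2.7) = -19.68, f(3.4) = -30.32, f(4.1) = -42.92, f(4.8) = -57.48, f(5.5) = -74.
T_5 = (Δu/2)·[f(u_0) + 2f(u_1) + ... + 2f(u_{4}) + f(u_5)].
Sum = -135.03.

-135.03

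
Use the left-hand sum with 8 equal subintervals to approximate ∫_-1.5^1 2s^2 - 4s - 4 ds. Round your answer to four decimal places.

-2.5488

Δs = (1 − (-1.5))/8 = 0.3125.
Left endpoints: -1.5, -1.1875, -0.875, -0.5625, -0.25, 0.0625, 0.375, 0.6875.
f(-1.5) = 6.5, f(-1.1875) = 3.5703125, f(-0.875) = 1.03125, f(-0.5625) = -1.1171875, f(-0.25) = -2.875, f(0.0625) = -4.2421875, f(0.375) = -5.21875, f(0.6875) = -5.8046875.
Sum = Δs · [f(-1.5) + f(-1.1875) + f(-0.875) + ...].
Sum ≈ -2.5488.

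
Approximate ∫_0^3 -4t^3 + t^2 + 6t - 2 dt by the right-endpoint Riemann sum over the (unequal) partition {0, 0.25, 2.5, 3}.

-138.9375

Subinterval widths: 0.25, 2.25, 0.5.
Right endpoints: 0.25, 2.5, 3.
f(0.25) = -0.5, f(2.5) = -43.25, f(3) = -83.
Sum = Σ Δt_i · f(t_i).
Sum = -138.9375.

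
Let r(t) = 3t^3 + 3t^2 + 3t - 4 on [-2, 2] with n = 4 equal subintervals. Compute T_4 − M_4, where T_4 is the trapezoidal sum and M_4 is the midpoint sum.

3

T_4 = 2.
M_4 = -1.
T_4 − M_4 = 3.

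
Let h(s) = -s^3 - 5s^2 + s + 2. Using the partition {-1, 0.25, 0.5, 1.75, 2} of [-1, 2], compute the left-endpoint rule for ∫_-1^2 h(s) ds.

Subinterval widths: 1.25, 0.25, 1.25, 0.25.
Left endpoints: -1, 0.25, 0.5, 1.75.
h(-1) = -3, h(0.25) = 1.921875, h(0.5) = 1.125, h(1.75) = -16.921875.
Sum = Σ Δs_i · h(s_i).
Sum = -6.09375.

-6.09375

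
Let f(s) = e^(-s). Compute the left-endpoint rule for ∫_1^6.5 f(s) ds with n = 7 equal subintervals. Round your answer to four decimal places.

Δs = (6.5 − 1)/7 = 11/14.
Left endpoints: 1, 25/14, 18/7, 47/14, 29/7, 69/14, 40/7.
f(1) ≈ 0.3679, f(25/14) ≈ 0.1677, f(18/7) ≈ 0.0764, f(47/14) ≈ 0.0348, f(29/7) ≈ 0.0159, f(69/14) ≈ 0.0072, f(40/7) ≈ 0.0033.
Sum = Δs · [f(1) + f(25/14) + f(18/7) + ...].
Sum ≈ 0.5290.

0.5290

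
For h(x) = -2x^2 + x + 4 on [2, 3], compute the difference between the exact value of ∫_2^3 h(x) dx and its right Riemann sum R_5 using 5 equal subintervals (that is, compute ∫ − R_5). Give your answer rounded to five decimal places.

0.91333

Exact integral: ∫_2^3 h(x) dx ≈ -6.1666667.
R_5 = -7.08.
Error ≈ -6.1666667 − (-7.08) ≈ 0.91333.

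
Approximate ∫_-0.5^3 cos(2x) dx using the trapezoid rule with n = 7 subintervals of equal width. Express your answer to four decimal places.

Δx = (3 − (-0.5))/7 = 0.5.
f(-0.5) ≈ 0.5403, f(0) ≈ 1.0000, f(0.5) ≈ 0.5403, f(1) ≈ -0.4161, f(1.5) ≈ -0.9900, f(2) ≈ -0.6536, f(2.5) ≈ 0.2837, f(3) ≈ 0.9602.
T_7 = (Δx/2)·[f(x_0) + 2f(x_1) + ... + 2f(x_{6}) + f(x_7)].
Sum ≈ 0.2572.

0.2572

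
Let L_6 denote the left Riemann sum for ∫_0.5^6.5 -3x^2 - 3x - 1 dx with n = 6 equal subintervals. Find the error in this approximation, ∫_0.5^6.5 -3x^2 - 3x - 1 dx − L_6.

Exact integral: ∫_0.5^6.5 f(x) dx = -343.5.
L_6 = -274.5.
Error = -343.5 − (-274.5) = -69.

-69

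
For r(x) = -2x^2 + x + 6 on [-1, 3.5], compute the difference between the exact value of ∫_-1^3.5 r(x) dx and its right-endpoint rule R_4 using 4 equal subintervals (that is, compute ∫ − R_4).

12.0234375

Exact integral: ∫_-1^3.5 r(x) dx = 3.375.
R_4 = -8.6484375.
Error = 3.375 − (-8.6484375) = 12.0234375.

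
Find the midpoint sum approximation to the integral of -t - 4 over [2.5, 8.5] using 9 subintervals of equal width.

-57

Δt = (8.5 − 2.5)/9 = 2/3.
Midpoints: 17/6, 3.5, 25/6, 29/6, 5.5, 37/6, 41/6, 7.5, 49/6.
f(17/6) = -41/6, f(3.5) = -7.5, f(25/6) = -49/6, f(29/6) = -53/6, f(5.5) = -9.5, f(37/6) = -61/6, f(41/6) = -65/6, f(7.5) = -11.5, f(49/6) = -73/6.
Sum = Δt · [f(17/6) + f(3.5) + f(25/6) + ...].
Sum = -57.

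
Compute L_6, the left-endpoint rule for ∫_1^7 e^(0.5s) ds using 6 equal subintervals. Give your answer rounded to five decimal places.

48.50578

Δs = (7 − 1)/6 = 1.
Left endpoints: 1, 2, 3, 4, 5, 6.
f(1) ≈ 1.64872, f(2) ≈ 2.71828, f(3) ≈ 4.48169, f(4) ≈ 7.38906, f(5) ≈ 12.18249, f(6) ≈ 20.08554.
Sum = Δs · [f(1) + f(2) + f(3) + ...].
Sum ≈ 48.50578.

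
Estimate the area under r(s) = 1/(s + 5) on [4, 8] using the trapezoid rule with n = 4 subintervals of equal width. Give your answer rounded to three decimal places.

Δs = (8 − 4)/4 = 1.
r(4) = 1/9, r(5) = 0.1, r(6) = 1/11, r(7) = 1/12, r(8) = 1/13.
T_4 = (Δs/2)·[r(s_0) + 2r(s_1) + 2r(s_2) + 2r(s_3) + r(s_4)].
Sum ≈ 0.368.

0.368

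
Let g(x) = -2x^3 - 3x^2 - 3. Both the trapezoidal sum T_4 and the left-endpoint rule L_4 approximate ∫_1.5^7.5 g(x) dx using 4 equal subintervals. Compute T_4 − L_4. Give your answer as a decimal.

T_4 = -2083.5.
L_4 = -1334.25.
T_4 − L_4 = -749.25.

-749.25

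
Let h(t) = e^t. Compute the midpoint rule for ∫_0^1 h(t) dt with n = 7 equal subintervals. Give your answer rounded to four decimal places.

1.7168

Δt = (1 − 0)/7 = 1/7.
Midpoints: 1/14, 3/14, 5/14, 0.5, 9/14, 11/14, 13/14.
h(1/14) ≈ 1.0740, h(3/14) ≈ 1.2390, h(5/14) ≈ 1.4292, h(0.5) ≈ 1.6487, h(9/14) ≈ 1.9019, h(11/14) ≈ 2.1940, h(13/14) ≈ 2.5309.
Sum = Δt · [h(1/14) + h(3/14) + h(5/14) + ...].
Sum ≈ 1.7168.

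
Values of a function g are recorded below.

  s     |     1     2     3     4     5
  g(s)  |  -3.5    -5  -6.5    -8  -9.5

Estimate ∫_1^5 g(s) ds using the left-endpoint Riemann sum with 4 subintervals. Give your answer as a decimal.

Δs = 1.
Sum = 1·[(-3.5) + (-5) + (-6.5) + (-8)] = -23.

-23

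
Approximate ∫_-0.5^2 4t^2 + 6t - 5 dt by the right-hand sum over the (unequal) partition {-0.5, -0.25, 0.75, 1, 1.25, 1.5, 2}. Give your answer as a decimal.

Subinterval widths: 0.25, 1, 0.25, 0.25, 0.25, 0.5.
Right endpoints: -0.25, 0.75, 1, 1.25, 1.5, 2.
f(-0.25) = -6.25, f(0.75) = 1.75, f(1) = 5, f(1.25) = 8.75, f(1.5) = 13, f(2) = 23.
Sum = Σ Δt_i · f(t_i).
Sum = 18.375.

18.375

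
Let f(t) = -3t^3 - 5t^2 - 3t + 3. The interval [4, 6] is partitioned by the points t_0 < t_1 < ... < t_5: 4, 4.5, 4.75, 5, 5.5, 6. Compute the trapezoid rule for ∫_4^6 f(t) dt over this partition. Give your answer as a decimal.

-1060.75390625

Subinterval widths: 0.5, 0.25, 0.25, 0.5, 0.5.
f(4) = -281, f(4.5) = -385.125, f(4.75) = -445.578125, f(5) = -512, f(5.5) = -663.875, f(6) = -843.
On each subinterval the trapezoid contributes (Δt_i/2)·[f(t_{i-1}) + f(t_i)].
Sum = -1060.75390625.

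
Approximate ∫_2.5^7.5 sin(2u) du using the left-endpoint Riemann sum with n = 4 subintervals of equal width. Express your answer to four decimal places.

-0.7891

Δu = (7.5 − 2.5)/4 = 1.25.
Left endpoints: 2.5, 3.75, 5, 6.25.
f(2.5) ≈ -0.9589, f(3.75) ≈ 0.9380, f(5) ≈ -0.5440, f(6.25) ≈ -0.0663.
Sum = Δu · [f(2.5) + f(3.75) + f(5) + f(6.25)].
Sum ≈ -0.7891.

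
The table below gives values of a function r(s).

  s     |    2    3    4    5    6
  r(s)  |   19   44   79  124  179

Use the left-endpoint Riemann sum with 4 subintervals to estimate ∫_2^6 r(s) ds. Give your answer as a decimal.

Δs = 1.
Sum = 1·[19 + 44 + 79 + 124] = 266.

266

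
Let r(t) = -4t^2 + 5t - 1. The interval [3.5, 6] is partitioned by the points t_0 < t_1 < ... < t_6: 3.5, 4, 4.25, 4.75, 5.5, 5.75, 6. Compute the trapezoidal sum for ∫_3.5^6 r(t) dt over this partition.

-174.4375

Subinterval widths: 0.5, 0.25, 0.5, 0.75, 0.25, 0.25.
r(3.5) = -32.5, r(4) = -45, r(4.25) = -52, r(4.75) = -67.5, r(5.5) = -94.5, r(5.75) = -104.5, r(6) = -115.
On each subinterval the trapezoid contributes (Δt_i/2)·[r(t_{i-1}) + r(t_i)].
Sum = -174.4375.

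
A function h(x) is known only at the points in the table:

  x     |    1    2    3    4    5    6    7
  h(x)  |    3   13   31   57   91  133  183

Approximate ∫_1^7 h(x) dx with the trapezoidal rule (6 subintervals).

418

Δx = 1.
T_6 = (1/2)·[3 + 2·13 + 2·31 + 2·57 + 2·91 + 2·133 + 183] = 418.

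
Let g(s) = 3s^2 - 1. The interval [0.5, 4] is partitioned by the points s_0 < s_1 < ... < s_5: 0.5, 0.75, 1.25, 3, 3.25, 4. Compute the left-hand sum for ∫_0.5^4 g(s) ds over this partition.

36.25

Subinterval widths: 0.25, 0.5, 1.75, 0.25, 0.75.
Left endpoints: 0.5, 0.75, 1.25, 3, 3.25.
g(0.5) = -0.25, g(0.75) = 0.6875, g(1.25) = 3.6875, g(3) = 26, g(3.25) = 30.6875.
Sum = Σ Δs_i · g(s_i).
Sum = 36.25.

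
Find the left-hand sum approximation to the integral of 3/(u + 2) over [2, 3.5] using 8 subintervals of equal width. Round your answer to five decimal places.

0.97480

Δu = (3.5 − 2)/8 = 0.1875.
Left endpoints: 2, 2.1875, 2.375, 2.5625, 2.75, 2.9375, 3.125, 3.3125.
f(2) = 0.75, f(2.1875) = 48/67, f(2.375) = 24/35, f(2.5625) = 48/73, f(2.75) = 12/19, f(2.9375) = 48/79, f(3.125) = 24/41, f(3.3125) = 48/85.
Sum = Δu · [f(2) + f(2.1875) + f(2.375) + ...].
Sum ≈ 0.97480.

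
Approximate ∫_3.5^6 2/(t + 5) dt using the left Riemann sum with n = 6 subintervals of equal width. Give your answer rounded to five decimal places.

Δt = (6 − 3.5)/6 = 5/12.
Left endpoints: 3.5, 47/12, 13/3, 4.75, 31/6, 67/12.
f(3.5) = 4/17, f(47/12) = 24/107, f(13/3) = 3/14, f(4.75) = 8/39, f(31/6) = 12/61, f(67/12) = 24/127.
Sum = Δt · [f(3.5) + f(47/12) + f(13/3) + ...].
Sum ≈ 0.52696.

0.52696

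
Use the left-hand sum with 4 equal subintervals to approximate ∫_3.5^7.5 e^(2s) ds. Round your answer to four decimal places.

511487.2508

Δs = (7.5 − 3.5)/4 = 1.
Left endpoints: 3.5, 4.5, 5.5, 6.5.
f(3.5) ≈ 1096.6332, f(4.5) ≈ 8103.0839, f(5.5) ≈ 59874.1417, f(6.5) ≈ 442413.3920.
Sum = Δs · [f(3.5) + f(4.5) + f(5.5) + f(6.5)].
Sum ≈ 511487.2508.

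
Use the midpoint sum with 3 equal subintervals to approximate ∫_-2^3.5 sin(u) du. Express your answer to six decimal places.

0.601013

Δu = (3.5 − (-2))/3 = 11/6.
Midpoints: -13/12, 0.75, 31/12.
f(-13/12) ≈ -0.883524, f(0.75) ≈ 0.681639, f(31/12) ≈ 0.529711.
Sum = Δu · [f(-13/12) + f(0.75) + f(31/12)].
Sum ≈ 0.601013.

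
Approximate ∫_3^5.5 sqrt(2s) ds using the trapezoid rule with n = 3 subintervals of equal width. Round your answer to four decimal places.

Δs = (5.5 − 3)/3 = 5/6.
f(3) ≈ 2.4495, f(23/6) ≈ 2.7689, f(14/3) ≈ 3.0551, f(5.5) ≈ 3.3166.
T_3 = (Δs/2)·[f(s_0) + 2f(s_1) + 2f(s_2) + f(s_3)].
Sum ≈ 7.2558.

7.2558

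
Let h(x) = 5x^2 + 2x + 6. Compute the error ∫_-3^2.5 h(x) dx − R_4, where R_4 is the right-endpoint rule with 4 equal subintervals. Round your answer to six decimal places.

Exact integral: ∫_-3^2.5 h(x) dx ≈ 101.29166667.
R_4 = 108.06640625.
Error ≈ 101.29166667 − 108.06640625 ≈ -6.774740.

-6.774740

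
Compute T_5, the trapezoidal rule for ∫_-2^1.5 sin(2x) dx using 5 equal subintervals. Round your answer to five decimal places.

0.13976

Δx = (1.5 − (-2))/5 = 0.7.
f(-2) ≈ 0.75680, f(-1.3) ≈ -0.51550, f(-0.6) ≈ -0.93204, f(0.1) ≈ 0.19867, f(0.8) ≈ 0.99957, f(1.5) ≈ 0.14112.
T_5 = (Δx/2)·[f(x_0) + 2f(x_1) + ... + 2f(x_{4}) + f(x_5)].
Sum ≈ 0.13976.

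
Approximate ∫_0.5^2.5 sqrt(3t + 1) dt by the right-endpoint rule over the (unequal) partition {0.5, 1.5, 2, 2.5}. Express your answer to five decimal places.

Subinterval widths: 1, 0.5, 0.5.
Right endpoints: 1.5, 2, 2.5.
f(1.5) ≈ 2.34521, f(2) ≈ 2.64575, f(2.5) ≈ 2.91548.
Sum = Σ Δt_i · f(t_i).
Sum ≈ 5.12582.

5.12582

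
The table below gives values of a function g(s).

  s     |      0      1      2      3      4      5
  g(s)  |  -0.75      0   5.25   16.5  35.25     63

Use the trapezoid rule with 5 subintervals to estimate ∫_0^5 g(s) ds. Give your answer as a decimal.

88.125

Δs = 1.
T_5 = (1/2)·[(-0.75) + 2·0 + 2·5.25 + 2·16.5 + 2·35.25 + 63] = 88.125.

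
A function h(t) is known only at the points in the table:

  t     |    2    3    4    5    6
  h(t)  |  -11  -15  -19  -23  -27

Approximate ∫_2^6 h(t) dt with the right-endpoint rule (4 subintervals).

Δt = 1.
Sum = 1·[(-15) + (-19) + (-23) + (-27)] = -84.

-84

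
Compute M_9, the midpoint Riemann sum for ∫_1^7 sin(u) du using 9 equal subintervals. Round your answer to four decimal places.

-0.2176

Δu = (7 − 1)/9 = 2/3.
Midpoints: 4/3, 2, 8/3, 10/3, 4, 14/3, 16/3, 6, 20/3.
f(4/3) ≈ 0.9719, f(2) ≈ 0.9093, f(8/3) ≈ 0.4573, f(10/3) ≈ -0.1906, f(4) ≈ -0.7568, f(14/3) ≈ -0.9990, f(16/3) ≈ -0.8133, f(6) ≈ -0.2794, f(20/3) ≈ 0.3742.
Sum = Δu · [f(4/3) + f(2) + f(8/3) + ...].
Sum ≈ -0.2176.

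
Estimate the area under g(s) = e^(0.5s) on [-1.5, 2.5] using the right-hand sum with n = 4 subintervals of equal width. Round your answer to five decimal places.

7.67017

Δs = (2.5 − (-1.5))/4 = 1.
Right endpoints: -0.5, 0.5, 1.5, 2.5.
g(-0.5) ≈ 0.77880, g(0.5) ≈ 1.28403, g(1.5) ≈ 2.11700, g(2.5) ≈ 3.49034.
Sum = Δs · [g(-0.5) + g(0.5) + g(1.5) + g(2.5)].
Sum ≈ 7.67017.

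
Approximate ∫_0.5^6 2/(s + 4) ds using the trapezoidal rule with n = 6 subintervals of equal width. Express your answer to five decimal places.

Δs = (6 − 0.5)/6 = 11/12.
f(0.5) = 4/9, f(17/12) = 24/65, f(7/3) = 6/19, f(3.25) = 8/29, f(25/6) = 12/49, f(61/12) = 24/109, f(6) = 0.2.
T_6 = (Δs/2)·[f(s_0) + 2f(s_1) + ... + 2f(s_{5}) + f(s_6)].
Sum ≈ 1.60250.

1.60250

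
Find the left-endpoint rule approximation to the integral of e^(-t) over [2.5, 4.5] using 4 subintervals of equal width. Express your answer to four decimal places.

0.0902

Δt = (4.5 − 2.5)/4 = 0.5.
Left endpoints: 2.5, 3, 3.5, 4.
f(2.5) ≈ 0.0821, f(3) ≈ 0.0498, f(3.5) ≈ 0.0302, f(4) ≈ 0.0183.
Sum = Δt · [f(2.5) + f(3) + f(3.5) + f(4)].
Sum ≈ 0.0902.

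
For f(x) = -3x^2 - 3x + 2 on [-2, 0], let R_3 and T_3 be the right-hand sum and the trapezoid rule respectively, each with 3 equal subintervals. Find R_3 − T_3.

R_3 ≈ 3.55555556.
T_3 ≈ 1.55555556.
R_3 − T_3 = 2.

2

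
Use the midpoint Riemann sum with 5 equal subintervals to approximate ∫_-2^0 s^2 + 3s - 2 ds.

-7.36

Δs = (0 − (-2))/5 = 0.4.
Midpoints: -1.8, -1.4, -1, -0.6, -0.2.
f(-1.8) = -4.16, f(-1.4) = -4.24, f(-1) = -4, f(-0.6) = -3.44, f(-0.2) = -2.56.
Sum = Δs · [f(-1.8) + f(-1.4) + f(-1) + f(-0.6) + f(-0.2)].
Sum = -7.36.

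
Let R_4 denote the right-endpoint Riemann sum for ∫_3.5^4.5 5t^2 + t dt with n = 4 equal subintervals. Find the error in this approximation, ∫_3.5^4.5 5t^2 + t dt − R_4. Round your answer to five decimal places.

-5.17708

Exact integral: ∫_3.5^4.5 f(t) dt ≈ 84.4166667.
R_4 = 89.59375.
Error ≈ 84.4166667 − 89.59375 ≈ -5.17708.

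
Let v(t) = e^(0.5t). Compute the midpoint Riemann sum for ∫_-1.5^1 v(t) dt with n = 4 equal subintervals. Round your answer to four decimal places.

Δt = (1 − (-1.5))/4 = 0.625.
Midpoints: -1.1875, -0.5625, 0.0625, 0.6875.
v(-1.1875) ≈ 0.5523, v(-0.5625) ≈ 0.7548, v(0.0625) ≈ 1.0317, v(0.6875) ≈ 1.4102.
Sum = Δt · [v(-1.1875) + v(-0.5625) + v(0.0625) + v(0.6875)].
Sum ≈ 2.3432.

2.3432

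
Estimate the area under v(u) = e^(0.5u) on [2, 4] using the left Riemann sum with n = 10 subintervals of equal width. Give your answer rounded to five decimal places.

Δu = (4 − 2)/10 = 0.2.
Left endpoints: 2, 2.2, 2.4, 2.6, 2.8, 3, 3.2, 3.4, 3.6, 3.8.
v(2) ≈ 2.71828, v(2.2) ≈ 3.00417, v(2.4) ≈ 3.32012, v(2.6) ≈ 3.66930, v(2.8) ≈ 4.05520, v(3) ≈ 4.48169, v(3.2) ≈ 4.95303, v(3.4) ≈ 5.47395, v(3.6) ≈ 6.04965, v(3.8) ≈ 6.68589.
Sum = Δu · [v(2) + v(2.2) + v(2.4) + ...].
Sum ≈ 8.88225.

8.88225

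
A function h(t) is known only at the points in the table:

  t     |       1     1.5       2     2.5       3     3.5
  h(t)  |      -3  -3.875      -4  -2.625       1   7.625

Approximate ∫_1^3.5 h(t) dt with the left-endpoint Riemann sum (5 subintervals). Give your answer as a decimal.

-6.25

Δt = 0.5.
Sum = 0.5·[(-3) + (-3.875) + (-4) + (-2.625) + 1] = -6.25.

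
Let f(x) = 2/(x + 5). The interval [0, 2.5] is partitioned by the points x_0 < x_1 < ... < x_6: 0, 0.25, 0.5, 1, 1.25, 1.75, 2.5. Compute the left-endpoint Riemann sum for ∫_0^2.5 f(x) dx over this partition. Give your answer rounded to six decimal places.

0.842612

Subinterval widths: 0.25, 0.25, 0.5, 0.25, 0.5, 0.75.
Left endpoints: 0, 0.25, 0.5, 1, 1.25, 1.75.
f(0) = 0.4, f(0.25) = 8/21, f(0.5) = 4/11, f(1) = 1/3, f(1.25) = 0.32, f(1.75) = 8/27.
Sum = Σ Δx_i · f(x_i).
Sum ≈ 0.842612.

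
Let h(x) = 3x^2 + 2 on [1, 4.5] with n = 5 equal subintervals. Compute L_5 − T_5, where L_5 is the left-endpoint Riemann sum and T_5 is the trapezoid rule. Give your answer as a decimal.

L_5 = 77.77.
T_5 = 97.9825.
L_5 − T_5 = -20.2125.

-20.2125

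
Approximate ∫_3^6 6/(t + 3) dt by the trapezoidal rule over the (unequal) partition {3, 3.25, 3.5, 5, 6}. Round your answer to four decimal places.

2.4435

Subinterval widths: 0.25, 0.25, 1.5, 1.
f(3) = 1, f(3.25) = 0.96, f(3.5) = 12/13, f(5) = 0.75, f(6) = 2/3.
On each subinterval the trapezoid contributes (Δt_i/2)·[f(t_{i-1}) + f(t_i)].
Sum ≈ 2.4435.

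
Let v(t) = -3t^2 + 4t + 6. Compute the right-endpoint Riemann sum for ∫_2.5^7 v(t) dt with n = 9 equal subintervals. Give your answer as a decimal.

-243

Δt = (7 − 2.5)/9 = 0.5.
Right endpoints: 3, 3.5, 4, 4.5, 5, 5.5, 6, 6.5, 7.
v(3) = -9, v(3.5) = -16.75, v(4) = -26, v(4.5) = -36.75, v(5) = -49, v(5.5) = -62.75, v(6) = -78, v(6.5) = -94.75, v(7) = -113.
Sum = Δt · [v(3) + v(3.5) + v(4) + ...].
Sum = -243.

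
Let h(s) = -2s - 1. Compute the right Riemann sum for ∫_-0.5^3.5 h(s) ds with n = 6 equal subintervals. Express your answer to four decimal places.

Δs = (3.5 − (-0.5))/6 = 2/3.
Right endpoints: 1/6, 5/6, 1.5, 13/6, 17/6, 3.5.
h(1/6) = -4/3, h(5/6) = -8/3, h(1.5) = -4, h(13/6) = -16/3, h(17/6) = -20/3, h(3.5) = -8.
Sum = Δs · [h(1/6) + h(5/6) + h(1.5) + ...].
Sum ≈ -18.6667.

-18.6667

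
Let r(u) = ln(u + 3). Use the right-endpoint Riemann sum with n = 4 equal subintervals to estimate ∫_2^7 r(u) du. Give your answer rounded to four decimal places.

10.3989

Δu = (7 − 2)/4 = 1.25.
Right endpoints: 3.25, 4.5, 5.75, 7.
r(3.25) ≈ 1.8326, r(4.5) ≈ 2.0149, r(5.75) ≈ 2.1691, r(7) ≈ 2.3026.
Sum = Δu · [r(3.25) + r(4.5) + r(5.75) + r(7)].
Sum ≈ 10.3989.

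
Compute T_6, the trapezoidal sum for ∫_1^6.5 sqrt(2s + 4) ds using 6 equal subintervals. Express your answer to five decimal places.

Δs = (6.5 − 1)/6 = 11/12.
f(1) ≈ 2.44949, f(23/12) ≈ 2.79881, f(17/6) ≈ 3.10913, f(3.75) ≈ 3.39116, f(14/3) ≈ 3.65148, f(67/12) ≈ 3.89444, f(6.5) ≈ 4.12311.
T_6 = (Δs/2)·[f(s_0) + 2f(s_1) + ... + 2f(s_{5}) + f(s_6)].
Sum ≈ 18.45371.

18.45371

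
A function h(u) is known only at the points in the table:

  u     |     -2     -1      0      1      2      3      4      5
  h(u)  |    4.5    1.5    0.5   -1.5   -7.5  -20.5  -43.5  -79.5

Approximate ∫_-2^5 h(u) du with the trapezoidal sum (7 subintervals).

-108.5

Δu = 1.
T_7 = (1/2)·[4.5 + 2·1.5 + 2·0.5 + 2·(-1.5) + 2·(-7.5) + 2·(-20.5) + 2·(-43.5) + (-79.5)] = -108.5.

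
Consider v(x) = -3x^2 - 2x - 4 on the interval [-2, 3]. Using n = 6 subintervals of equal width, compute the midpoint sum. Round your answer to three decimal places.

Δx = (3 − (-2))/6 = 5/6.
Midpoints: -19/12, -0.75, 1/12, 11/12, 1.75, 31/12.
v(-19/12) = -401/48, v(-0.75) = -4.1875, v(1/12) = -4.1875, v(11/12) = -401/48, v(1.75) = -16.6875, v(31/12) = -29.1875.
Sum = Δx · [v(-19/12) + v(-0.75) + v(1/12) + ...].
Sum ≈ -59.132.

-59.132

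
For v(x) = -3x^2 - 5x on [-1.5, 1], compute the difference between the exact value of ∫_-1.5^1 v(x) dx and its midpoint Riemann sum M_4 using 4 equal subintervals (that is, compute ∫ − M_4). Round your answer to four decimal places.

Exact integral: ∫_-1.5^1 v(x) dx = -1.25.
M_4 ≈ -1.005859.
Error ≈ -1.25 − (-1.005859) ≈ -0.2441.

-0.2441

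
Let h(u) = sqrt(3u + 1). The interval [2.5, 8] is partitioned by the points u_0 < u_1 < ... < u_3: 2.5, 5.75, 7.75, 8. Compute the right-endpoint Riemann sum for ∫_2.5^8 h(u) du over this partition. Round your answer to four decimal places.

24.9829

Subinterval widths: 3.25, 2, 0.25.
Right endpoints: 5.75, 7.75, 8.
h(5.75) ≈ 4.2720, h(7.75) ≈ 4.9244, h(8) ≈ 5.0000.
Sum = Σ Δu_i · h(u_i).
Sum ≈ 24.9829.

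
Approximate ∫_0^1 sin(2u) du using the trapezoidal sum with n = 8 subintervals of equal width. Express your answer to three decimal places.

0.704

Δu = (1 − 0)/8 = 0.125.
f(0) ≈ 0.000, f(0.125) ≈ 0.247, f(0.25) ≈ 0.479, f(0.375) ≈ 0.682, f(0.5) ≈ 0.841, f(0.625) ≈ 0.949, f(0.75) ≈ 0.997, f(0.875) ≈ 0.984, f(1) ≈ 0.909.
T_8 = (Δu/2)·[f(u_0) + 2f(u_1) + ... + 2f(u_{7}) + f(u_8)].
Sum ≈ 0.704.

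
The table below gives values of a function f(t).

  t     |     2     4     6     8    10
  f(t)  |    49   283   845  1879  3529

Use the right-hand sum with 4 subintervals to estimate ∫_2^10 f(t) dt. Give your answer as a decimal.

Δt = 2.
Sum = 2·[283 + 845 + 1879 + 3529] = 13072.

13072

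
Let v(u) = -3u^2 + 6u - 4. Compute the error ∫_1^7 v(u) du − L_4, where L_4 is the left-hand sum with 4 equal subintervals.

Exact integral: ∫_1^7 v(u) du = -222.
L_4 = -147.75.
Error = -222 − (-147.75) = -74.25.

-74.25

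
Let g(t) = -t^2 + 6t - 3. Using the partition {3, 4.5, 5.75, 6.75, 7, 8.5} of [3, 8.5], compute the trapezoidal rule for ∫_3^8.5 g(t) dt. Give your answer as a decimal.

Subinterval widths: 1.5, 1.25, 1, 0.25, 1.5.
g(3) = 6, g(4.5) = 3.75, g(5.75) = -1.5625, g(6.75) = -8.0625, g(7) = -10, g(8.5) = -24.25.
On each subinterval the trapezoid contributes (Δt_i/2)·[g(t_{i-1}) + g(t_i)].
Sum = -24.078125.

-24.078125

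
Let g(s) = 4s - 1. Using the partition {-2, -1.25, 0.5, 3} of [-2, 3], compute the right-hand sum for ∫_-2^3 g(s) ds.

Subinterval widths: 0.75, 1.75, 2.5.
Right endpoints: -1.25, 0.5, 3.
g(-1.25) = -6, g(0.5) = 1, g(3) = 11.
Sum = Σ Δs_i · g(s_i).
Sum = 24.75.

24.75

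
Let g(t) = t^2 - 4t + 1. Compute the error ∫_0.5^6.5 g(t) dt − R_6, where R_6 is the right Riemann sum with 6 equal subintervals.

Exact integral: ∫_0.5^6.5 g(t) dt = 13.5.
R_6 = 23.5.
Error = 13.5 − 23.5 = -10.

-10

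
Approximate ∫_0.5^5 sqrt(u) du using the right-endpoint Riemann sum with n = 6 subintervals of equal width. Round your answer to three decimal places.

7.769

Δu = (5 − 0.5)/6 = 0.75.
Right endpoints: 1.25, 2, 2.75, 3.5, 4.25, 5.
f(1.25) ≈ 1.118, f(2) ≈ 1.414, f(2.75) ≈ 1.658, f(3.5) ≈ 1.871, f(4.25) ≈ 2.062, f(5) ≈ 2.236.
Sum = Δu · [f(1.25) + f(2) + f(2.75) + ...].
Sum ≈ 7.769.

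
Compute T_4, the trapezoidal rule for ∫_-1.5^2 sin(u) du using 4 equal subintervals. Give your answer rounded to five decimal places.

Δu = (2 − (-1.5))/4 = 0.875.
f(-1.5) ≈ -0.99749, f(-0.625) ≈ -0.58510, f(0.25) ≈ 0.24740, f(1.125) ≈ 0.90227, f(2) ≈ 0.90930.
T_4 = (Δu/2)·[f(u_0) + 2f(u_1) + 2f(u_2) + 2f(u_3) + f(u_4)].
Sum ≈ 0.45542.

0.45542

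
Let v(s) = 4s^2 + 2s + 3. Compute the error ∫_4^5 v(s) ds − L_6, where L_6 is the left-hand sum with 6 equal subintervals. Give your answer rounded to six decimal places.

3.148148

Exact integral: ∫_4^5 v(s) ds ≈ 93.33333333.
L_6 ≈ 90.18518519.
Error ≈ 93.33333333 − 90.18518519 ≈ 3.148148.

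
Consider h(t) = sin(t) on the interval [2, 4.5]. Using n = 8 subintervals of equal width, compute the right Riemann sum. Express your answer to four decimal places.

Δt = (4.5 − 2)/8 = 0.3125.
Right endpoints: 2.3125, 2.625, 2.9375, 3.25, 3.5625, 3.875, 4.1875, 4.5.
h(2.3125) ≈ 0.7373, h(2.625) ≈ 0.4939, h(2.9375) ≈ 0.2027, h(3.25) ≈ -0.1082, h(3.5625) ≈ -0.4086, h(3.875) ≈ -0.6694, h(4.1875) ≈ -0.8654, h(4.5) ≈ -0.9775.
Sum = Δt · [h(2.3125) + h(2.625) + h(2.9375) + ...].
Sum ≈ -0.4985.

-0.4985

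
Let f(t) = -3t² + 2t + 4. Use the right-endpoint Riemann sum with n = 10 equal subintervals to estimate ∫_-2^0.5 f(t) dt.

0.078125

Δt = (0.5 − (-2))/10 = 0.25.
Right endpoints: -1.75, -1.5, -1.25, -1, -0.75, -0.5, -0.25, 0, 0.25, 0.5.
f(-1.75) = -8.6875, f(-1.5) = -5.75, f(-1.25) = -3.1875, f(-1) = -1, f(-0.75) = 0.8125, f(-0.5) = 2.25, f(-0.25) = 3.3125, f(0) = 4, f(0.25) = 4.3125, f(0.5) = 4.25.
Sum = Δt · [f(-1.75) + f(-1.5) + f(-1.25) + ...].
Sum = 0.078125.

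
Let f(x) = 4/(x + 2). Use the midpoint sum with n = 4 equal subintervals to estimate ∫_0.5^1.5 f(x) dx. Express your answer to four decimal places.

1.3451

Δx = (1.5 − 0.5)/4 = 0.25.
Midpoints: 0.625, 0.875, 1.125, 1.375.
f(0.625) = 32/21, f(0.875) = 32/23, f(1.125) = 1.28, f(1.375) = 32/27.
Sum = Δx · [f(0.625) + f(0.875) + f(1.125) + f(1.375)].
Sum ≈ 1.3451.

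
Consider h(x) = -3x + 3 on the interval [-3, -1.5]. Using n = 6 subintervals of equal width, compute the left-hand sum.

Δx = (-1.5 − (-3))/6 = 0.25.
Left endpoints: -3, -2.75, -2.5, -2.25, -2, -1.75.
h(-3) = 12, h(-2.75) = 11.25, h(-2.5) = 10.5, h(-2.25) = 9.75, h(-2) = 9, h(-1.75) = 8.25.
Sum = Δx · [h(-3) + h(-2.75) + h(-2.5) + ...].
Sum = 15.1875.

15.1875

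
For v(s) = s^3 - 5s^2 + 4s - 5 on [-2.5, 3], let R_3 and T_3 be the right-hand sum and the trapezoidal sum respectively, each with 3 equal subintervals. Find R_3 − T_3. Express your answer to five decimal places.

R_3 ≈ -49.0162037.
T_3 ≈ -95.6516204.
R_3 − T_3 ≈ 46.63542.

46.63542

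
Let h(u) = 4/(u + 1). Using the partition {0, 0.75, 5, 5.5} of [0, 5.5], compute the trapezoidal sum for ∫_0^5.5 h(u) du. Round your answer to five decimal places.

8.95147

Subinterval widths: 0.75, 4.25, 0.5.
h(0) = 4, h(0.75) = 16/7, h(5) = 2/3, h(5.5) = 8/13.
On each subinterval the trapezoid contributes (Δu_i/2)·[h(u_{i-1}) + h(u_i)].
Sum ≈ 8.95147.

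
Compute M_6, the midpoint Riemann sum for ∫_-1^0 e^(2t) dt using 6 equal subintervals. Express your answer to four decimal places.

0.4303

Δt = (0 − (-1))/6 = 1/6.
Midpoints: -11/12, -0.75, -7/12, -5/12, -0.25, -1/12.
f(-11/12) ≈ 0.1599, f(-0.75) ≈ 0.2231, f(-7/12) ≈ 0.3114, f(-5/12) ≈ 0.4346, f(-0.25) ≈ 0.6065, f(-1/12) ≈ 0.8465.
Sum = Δt · [f(-11/12) + f(-0.75) + f(-7/12) + ...].
Sum ≈ 0.4303.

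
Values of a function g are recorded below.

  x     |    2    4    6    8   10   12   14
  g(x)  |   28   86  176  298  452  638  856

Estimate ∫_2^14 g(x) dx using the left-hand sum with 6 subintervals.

3356

Δx = 2.
Sum = 2·[28 + 86 + 176 + 298 + 452 + 638] = 3356.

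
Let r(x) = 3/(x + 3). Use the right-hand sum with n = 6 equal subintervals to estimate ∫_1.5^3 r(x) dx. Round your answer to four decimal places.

Δx = (3 − 1.5)/6 = 0.25.
Right endpoints: 1.75, 2, 2.25, 2.5, 2.75, 3.
r(1.75) = 12/19, r(2) = 0.6, r(2.25) = 4/7, r(2.5) = 6/11, r(2.75) = 12/23, r(3) = 0.5.
Sum = Δx · [r(1.75) + r(2) + r(2.25) + ...].
Sum ≈ 0.8426.

0.8426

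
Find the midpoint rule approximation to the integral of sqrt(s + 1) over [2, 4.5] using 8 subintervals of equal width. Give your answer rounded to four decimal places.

5.1353

Δs = (4.5 − 2)/8 = 0.3125.
Midpoints: 2.15625, 2.46875, 2.78125, 3.09375, 3.40625, 3.71875, 4.03125, 4.34375.
f(2.15625) ≈ 1.7766, f(2.46875) ≈ 1.8625, f(2.78125) ≈ 1.9445, f(3.09375) ≈ 2.0233, f(3.40625) ≈ 2.0991, f(3.71875) ≈ 2.1723, f(4.03125) ≈ 2.2430, f(4.34375) ≈ 2.3117.
Sum = Δs · [f(2.15625) + f(2.46875) + f(2.78125) + ...].
Sum ≈ 5.1353.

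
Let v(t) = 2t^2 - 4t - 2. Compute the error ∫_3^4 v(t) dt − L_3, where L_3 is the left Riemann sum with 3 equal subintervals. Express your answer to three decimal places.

1.630

Exact integral: ∫_3^4 v(t) dt ≈ 8.66667.
L_3 ≈ 7.03704.
Error ≈ 8.66667 − 7.03704 ≈ 1.630.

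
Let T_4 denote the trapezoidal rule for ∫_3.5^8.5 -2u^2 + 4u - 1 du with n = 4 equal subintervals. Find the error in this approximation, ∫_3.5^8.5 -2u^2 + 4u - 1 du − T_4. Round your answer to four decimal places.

Exact integral: ∫_3.5^8.5 f(u) du ≈ -265.833333.
T_4 = -268.4375.
Error ≈ -265.833333 − (-268.4375) ≈ 2.6042.

2.6042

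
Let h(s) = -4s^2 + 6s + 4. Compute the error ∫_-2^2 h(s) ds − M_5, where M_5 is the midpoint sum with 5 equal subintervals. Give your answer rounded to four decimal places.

-0.8533

Exact integral: ∫_-2^2 h(s) ds ≈ -5.333333.
M_5 = -4.48.
Error ≈ -5.333333 − (-4.48) ≈ -0.8533.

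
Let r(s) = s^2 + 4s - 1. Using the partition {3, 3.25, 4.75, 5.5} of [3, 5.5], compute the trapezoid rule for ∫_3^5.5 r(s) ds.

87.09375

Subinterval widths: 0.25, 1.5, 0.75.
r(3) = 20, r(3.25) = 22.5625, r(4.75) = 40.5625, r(5.5) = 51.25.
On each subinterval the trapezoid contributes (Δs_i/2)·[r(s_{i-1}) + r(s_i)].
Sum = 87.09375.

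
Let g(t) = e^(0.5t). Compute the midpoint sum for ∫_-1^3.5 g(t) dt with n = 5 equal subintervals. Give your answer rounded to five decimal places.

10.20978

Δt = (3.5 − (-1))/5 = 0.9.
Midpoints: -0.55, 0.35, 1.25, 2.15, 3.05.
g(-0.55) ≈ 0.75957, g(0.35) ≈ 1.19125, g(1.25) ≈ 1.86825, g(2.15) ≈ 2.92999, g(3.05) ≈ 4.59514.
Sum = Δt · [g(-0.55) + g(0.35) + g(1.25) + g(2.15) + g(3.05)].
Sum ≈ 10.20978.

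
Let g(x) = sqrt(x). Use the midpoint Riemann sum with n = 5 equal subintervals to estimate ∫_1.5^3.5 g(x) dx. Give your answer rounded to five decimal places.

Δx = (3.5 − 1.5)/5 = 0.4.
Midpoints: 1.7, 2.1, 2.5, 2.9, 3.3.
g(1.7) ≈ 1.30384, g(2.1) ≈ 1.44914, g(2.5) ≈ 1.58114, g(2.9) ≈ 1.70294, g(3.3) ≈ 1.81659.
Sum = Δx · [g(1.7) + g(2.1) + g(2.5) + g(2.9) + g(3.3)].
Sum ≈ 3.14146.

3.14146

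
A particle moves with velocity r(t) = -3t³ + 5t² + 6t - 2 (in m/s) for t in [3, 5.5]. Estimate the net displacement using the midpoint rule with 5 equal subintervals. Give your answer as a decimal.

-332.7734375

Δt = (5.5 − 3)/5 = 0.5.
Midpoints: 3.25, 3.75, 4.25, 4.75, 5.25.
r(3.25) = -32.671875, r(3.75) = -67.390625, r(4.25) = -116.484375, r(4.75) = -182.203125, r(5.25) = -266.796875.
Sum = Δt · [r(3.25) + r(3.75) + r(4.25) + r(4.75) + r(5.25)].
Sum = -332.7734375.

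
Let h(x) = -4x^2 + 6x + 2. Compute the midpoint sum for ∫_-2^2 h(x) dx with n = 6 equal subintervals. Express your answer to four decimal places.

-12.7407

Δx = (2 − (-2))/6 = 2/3.
Midpoints: -5/3, -1, -1/3, 1/3, 1, 5/3.
h(-5/3) = -172/9, h(-1) = -8, h(-1/3) = -4/9, h(1/3) = 32/9, h(1) = 4, h(5/3) = 8/9.
Sum = Δx · [h(-5/3) + h(-1) + h(-1/3) + ...].
Sum ≈ -12.7407.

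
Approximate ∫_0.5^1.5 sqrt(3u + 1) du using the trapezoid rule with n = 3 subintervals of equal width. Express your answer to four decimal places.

Δu = (1.5 − 0.5)/3 = 1/3.
f(0.5) ≈ 1.5811, f(5/6) ≈ 1.8708, f(7/6) ≈ 2.1213, f(1.5) ≈ 2.3452.
T_3 = (Δu/2)·[f(u_0) + 2f(u_1) + 2f(u_2) + f(u_3)].
Sum ≈ 1.9851.

1.9851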